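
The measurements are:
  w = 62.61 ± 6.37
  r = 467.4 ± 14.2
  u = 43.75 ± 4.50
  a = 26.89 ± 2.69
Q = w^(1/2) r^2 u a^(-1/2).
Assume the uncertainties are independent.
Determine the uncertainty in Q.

2.03e+06

Q is a product of powers, so relative uncertainties combine in quadrature:
  (½·δw/w)² = (0.5×0.102)² = 0.00259;  (2·δr/r)² = (2×0.0304)² = 0.00369;  (1·δu/u)² = (1×0.103)² = 0.0106;  (−½·δa/a)² = (-0.5×0.100)² = 0.00250
δQ/Q = √(0.0194) = 0.139
Q = 1.458e+07, so δQ = 0.139 × 1.458e+07 = 2.03e+06.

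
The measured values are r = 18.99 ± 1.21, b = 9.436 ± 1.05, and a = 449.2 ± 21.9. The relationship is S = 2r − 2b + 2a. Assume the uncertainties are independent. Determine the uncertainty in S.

S is a linear combination, so absolute uncertainties add in quadrature:
  (2·δr)² = 5.86;  (2·δb)² = 4.41;  (2·δa)² = 1920
δS = √(1930) = 43.9

43.9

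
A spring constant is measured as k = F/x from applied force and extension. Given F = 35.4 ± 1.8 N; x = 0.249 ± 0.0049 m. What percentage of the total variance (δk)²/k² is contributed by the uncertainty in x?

13.0%

(δk/k)² = (1·δF/F)² + (-1·δx/x)²
  F term: (1×0.0508)² = 0.00259
  x term: (-1×0.0197)² = 0.000387
Total = 0.00297. Share from x = 0.000387/0.00297 = 0.130.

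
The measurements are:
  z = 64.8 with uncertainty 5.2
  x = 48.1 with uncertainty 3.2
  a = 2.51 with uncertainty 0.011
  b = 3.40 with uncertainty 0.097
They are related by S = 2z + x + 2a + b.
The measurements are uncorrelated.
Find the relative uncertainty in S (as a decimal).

0.0585

Sums and differences: (δS)² = Σ (cᵢ δxᵢ)².
  (2·δz)² = 108;  (δx)² = 10.2;  (2·δa)² = 0.000484;  (δb)² = 0.00941
δS = √(118) = 10.9
S = 186, so δS/S = 10.9/186 = 0.0585.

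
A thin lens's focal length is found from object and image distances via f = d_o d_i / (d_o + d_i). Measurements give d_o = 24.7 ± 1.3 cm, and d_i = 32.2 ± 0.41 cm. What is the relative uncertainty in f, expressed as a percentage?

3.03%

∂f/∂d_o = (d_i/(d_o+d_i))² = 0.320;  ∂f/∂d_i = (d_o/(d_o+d_i))² = 0.188
δf = √((∂f/∂d_o · δd_o)² + (∂f/∂d_i · δd_i)²) = √(0.173 + 0.00597) = 0.423 cm
f = 14.0 cm, so δf/f = 0.423/14.0 = 0.0303.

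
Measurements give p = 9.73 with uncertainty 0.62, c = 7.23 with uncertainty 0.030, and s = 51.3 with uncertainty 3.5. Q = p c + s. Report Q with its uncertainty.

122 ± 5.69

Let w = p·c = 70.3. δw/w = √((1·δp/p)² + (1·δc/c)²) = √(0.00406 + 1.72e-05) = 0.0639, so δw = 4.49.
Q = w + s: δQ = √(δw² + δs²) = √(20.2 + 12.2) = 5.69
Q = 122.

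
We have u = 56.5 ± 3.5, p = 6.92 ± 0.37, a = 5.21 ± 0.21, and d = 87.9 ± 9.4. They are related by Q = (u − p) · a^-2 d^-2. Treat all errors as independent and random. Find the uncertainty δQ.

Let w = u − p = 49.6. δw = √(δu² + δp²) = √(12.2 + 0.137) = 3.52, so δw/w = 0.0710.
Q is then a monomial in w, a, d:
δQ/Q = √((δw/w)² + (-2·δa/a)² + (-2·δd/d)²) = √(0.00504 + 0.00650 + 0.0457) = 0.239
Q = 0.000236, so δQ = 0.239 × 0.000236 = 5.66e-05.

5.66e-05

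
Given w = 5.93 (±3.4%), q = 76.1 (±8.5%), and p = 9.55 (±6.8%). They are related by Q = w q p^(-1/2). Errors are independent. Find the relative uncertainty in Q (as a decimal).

Since Q is a product/quotient, work with relative uncertainties:
  (1·δw/w)² = (1×0.0340)² = 0.00116;  (1·δq/q)² = (1×0.0850)² = 0.00723;  (−½·δp/p)² = (-0.5×0.0680)² = 0.00116
δQ/Q = √(0.00954) = 0.0977

0.0977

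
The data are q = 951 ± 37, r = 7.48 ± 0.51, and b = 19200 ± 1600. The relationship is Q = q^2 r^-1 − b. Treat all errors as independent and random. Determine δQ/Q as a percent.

12.4%

Let p = q^2·r^-1 = 1.21e+05. δp/p = √((2·δq/q)² + (-1·δr/r)²) = √(0.00605 + 0.00465) = 0.103, so δp = 12500.
Q = p − b: δQ = √(δp² + δb²) = √(1.56e+08 + 2.56e+06) = 12600
Q = 1.02e+05, so δQ/Q = 12600/1.02e+05 = 0.124.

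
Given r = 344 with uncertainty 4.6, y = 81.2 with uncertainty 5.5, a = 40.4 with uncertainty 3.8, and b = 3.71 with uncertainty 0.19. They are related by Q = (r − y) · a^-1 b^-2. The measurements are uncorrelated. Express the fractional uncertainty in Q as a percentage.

Let u = r − y = 263. δu = √(δr² + δy²) = √(21.2 + 30.2) = 7.17, so δu/u = 0.0273.
Q is then a monomial in u, a, b:
δQ/Q = √((δu/u)² + (-1·δa/a)² + (-2·δb/b)²) = √(0.000744 + 0.00885 + 0.0105) = 0.142

14.2%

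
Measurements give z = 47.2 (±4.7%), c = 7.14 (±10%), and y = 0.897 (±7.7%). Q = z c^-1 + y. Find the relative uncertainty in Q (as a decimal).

Let p = z·c^-1 = 6.61. δp/p = √((1·δz/z)² + (-1·δc/c)²) = √(0.00221 + 0.0100) = 0.110, so δp = 0.730.
Q = p + y: δQ = √(δp² + δy²) = √(0.534 + 0.00477) = 0.734
Q = 7.51, so δQ/Q = 0.734/7.51 = 0.0977.

0.0977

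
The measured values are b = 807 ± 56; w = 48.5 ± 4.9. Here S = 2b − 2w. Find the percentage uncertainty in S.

S is a linear combination, so absolute uncertainties add in quadrature:
  (2·δb)² = 12500;  (2·δw)² = 96.0
δS = √(12600) = 112
S = 1520, so δS/S = 112/1520 = 0.0741.

7.41%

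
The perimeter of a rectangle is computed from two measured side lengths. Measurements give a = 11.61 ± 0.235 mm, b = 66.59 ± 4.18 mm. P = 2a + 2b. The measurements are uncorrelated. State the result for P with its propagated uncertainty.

156.4 ± 8.37 mm

Absolute uncertainties add in quadrature for a linear combination:
  (2·δa)² = 0.221;  (2·δb)² = 69.9
δP = √(70.1) = 8.37 mm
P = 156.4 mm.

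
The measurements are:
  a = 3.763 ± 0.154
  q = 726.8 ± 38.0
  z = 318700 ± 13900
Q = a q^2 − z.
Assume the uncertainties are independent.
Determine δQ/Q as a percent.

13.4%

Let p = a·q^2 = 1.988e+06. δp/p = √((1·δa/a)² + (2·δq/q)²) = √(0.00167 + 0.0109) = 0.112, so δp = 2.23e+05.
Q = p − z: δQ = √(δp² + δz²) = √(4.98e+10 + 1.93e+08) = 2.24e+05
Q = 1.669e+06, so δQ/Q = 2.24e+05/1.669e+06 = 0.134.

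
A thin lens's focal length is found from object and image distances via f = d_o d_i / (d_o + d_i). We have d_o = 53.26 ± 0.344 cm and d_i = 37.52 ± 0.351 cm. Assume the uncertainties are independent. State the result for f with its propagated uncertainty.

22.01 ± 0.134 cm

∂f/∂d_o = (d_i/(d_o+d_i))² = 0.171;  ∂f/∂d_i = (d_o/(d_o+d_i))² = 0.344
δf = √((∂f/∂d_o · δd_o)² + (∂f/∂d_i · δd_i)²) = √(0.00345 + 0.0146) = 0.134 cm
f = 22.01 cm.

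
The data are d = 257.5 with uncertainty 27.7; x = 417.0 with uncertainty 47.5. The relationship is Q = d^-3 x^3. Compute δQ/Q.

For a monomial Q ∝ d^-3, x^3, fractional errors add in quadrature:
  (-3·δd/d)² = (-3×0.108)² = 0.104;  (3·δx/x)² = (3×0.114)² = 0.117
δQ/Q = √(0.221) = 0.470

0.470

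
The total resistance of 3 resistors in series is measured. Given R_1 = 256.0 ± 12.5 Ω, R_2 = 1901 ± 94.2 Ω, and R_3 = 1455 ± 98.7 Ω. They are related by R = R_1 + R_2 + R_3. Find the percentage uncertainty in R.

R is a linear combination, so absolute uncertainties add in quadrature:
  (δR_1)² = 156;  (δR_2)² = 8870;  (δR_3)² = 9740
δR = √(18800) = 137 Ω
R = 3612 Ω, so δR/R = 137/3612 = 0.0379.

3.79%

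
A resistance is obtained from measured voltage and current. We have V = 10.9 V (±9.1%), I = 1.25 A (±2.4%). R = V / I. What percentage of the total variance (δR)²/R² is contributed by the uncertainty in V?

(δR/R)² = (1·δV/V)² + (-1·δI/I)²
  V term: (1×0.0910)² = 0.00828
  I term: (-1×0.0240)² = 0.000576
Total = 0.00886. Share from V = 0.00828/0.00886 = 0.935.

93.5%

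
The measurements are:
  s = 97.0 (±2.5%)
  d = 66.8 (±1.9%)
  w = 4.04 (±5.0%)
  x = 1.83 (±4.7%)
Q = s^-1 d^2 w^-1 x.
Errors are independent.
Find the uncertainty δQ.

1.72

Q is a product of powers, so relative uncertainties combine in quadrature:
  (-1·δs/s)² = (-1×0.0250)² = 0.000625;  (2·δd/d)² = (2×0.0190)² = 0.00144;  (-1·δw/w)² = (-1×0.0500)² = 0.00250;  (1·δx/x)² = (1×0.0470)² = 0.00221
δQ/Q = √(0.00678) = 0.0823
Q = 20.8, so δQ = 0.0823 × 20.8 = 1.72.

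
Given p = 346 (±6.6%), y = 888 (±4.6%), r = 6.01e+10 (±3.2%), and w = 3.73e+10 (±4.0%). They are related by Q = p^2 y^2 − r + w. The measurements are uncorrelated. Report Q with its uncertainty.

Let h = p^2·y^2 = 9.44e+10. δh/h = √((2·δp/p)² + (2·δy/y)²) = √(0.0174 + 0.00846) = 0.161, so δh = 1.52e+10.
Q = h − r + w: δQ = √(δh² + δr² + δw²) = √(2.31e+20 + 3.7e+18 + 2.23e+18) = 1.54e+10
Q = 7.16e+10.

(7.16 ± 1.54) × 10^10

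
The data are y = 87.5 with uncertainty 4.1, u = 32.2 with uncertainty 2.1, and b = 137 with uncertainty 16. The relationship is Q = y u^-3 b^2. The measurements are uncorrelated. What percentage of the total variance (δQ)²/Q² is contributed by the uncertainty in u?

(δQ/Q)² = (1·δy/y)² + (-3·δu/u)² + (2·δb/b)²
  y term: (1×0.0469)² = 0.00220
  u term: (-3×0.0652)² = 0.0383
  b term: (2×0.117)² = 0.0546
Total = 0.0950. Share from u = 0.0383/0.0950 = 0.403.

40.3%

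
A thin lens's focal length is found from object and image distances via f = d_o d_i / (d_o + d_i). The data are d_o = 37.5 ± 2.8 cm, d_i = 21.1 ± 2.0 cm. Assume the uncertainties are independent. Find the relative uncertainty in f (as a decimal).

0.0663

∂f/∂d_o = (d_i/(d_o+d_i))² = 0.130;  ∂f/∂d_i = (d_o/(d_o+d_i))² = 0.410
δf = √((∂f/∂d_o · δd_o)² + (∂f/∂d_i · δd_i)²) = √(0.132 + 0.671) = 0.896 cm
f = 13.5 cm, so δf/f = 0.896/13.5 = 0.0663.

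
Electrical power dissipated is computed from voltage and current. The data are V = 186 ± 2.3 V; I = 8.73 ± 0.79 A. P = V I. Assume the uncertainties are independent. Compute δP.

148 W

Products/powers → add relative errors in quadrature, weighted by exponent:
  (1·δV/V)² = (1×0.0124)² = 0.000153;  (1·δI/I)² = (1×0.0905)² = 0.00819
δP/P = √(0.00834) = 0.0913
P = 1620 W, so δP = 0.0913 × 1620 = 148 W.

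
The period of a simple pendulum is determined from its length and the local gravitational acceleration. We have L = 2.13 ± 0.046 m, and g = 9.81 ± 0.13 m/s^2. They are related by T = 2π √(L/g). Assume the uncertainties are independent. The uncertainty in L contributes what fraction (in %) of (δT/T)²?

72.6%

(δT/T)² = (½·δL/L)² + (−½·δg/g)²
  L term: (0.5×0.0216)² = 0.000117
  g term: (-0.5×0.0133)² = 4.39e-05
Total = 0.000161. Share from L = 0.000117/0.000161 = 0.726.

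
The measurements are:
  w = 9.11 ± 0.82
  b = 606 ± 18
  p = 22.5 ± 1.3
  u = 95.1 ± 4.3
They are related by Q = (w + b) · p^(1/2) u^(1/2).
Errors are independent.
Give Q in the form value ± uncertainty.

28500 ± 1340

Let h = w + b = 615. δh = √(δw² + δb²) = √(0.672 + 324) = 18.0, so δh/h = 0.0293.
Q is then a monomial in h, p, u:
δQ/Q = √((δh/h)² + (½·δp/p)² + (½·δu/u)²) = √(0.000858 + 0.000835 + 0.000511) = 0.0469
Q = 28500, so δQ = 0.0469 × 28500 = 1340.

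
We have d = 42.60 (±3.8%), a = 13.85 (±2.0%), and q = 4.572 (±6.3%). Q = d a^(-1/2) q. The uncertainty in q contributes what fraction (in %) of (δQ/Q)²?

(δQ/Q)² = (1·δd/d)² + (−½·δa/a)² + (1·δq/q)²
  d term: (1×0.0380)² = 0.00144
  a term: (-0.5×0.0200)² = 0.000100
  q term: (1×0.0630)² = 0.00397
Total = 0.00551. Share from q = 0.00397/0.00551 = 0.720.

72.0%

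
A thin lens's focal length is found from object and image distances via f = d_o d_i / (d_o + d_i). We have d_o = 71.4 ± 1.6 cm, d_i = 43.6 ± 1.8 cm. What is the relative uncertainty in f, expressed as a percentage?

2.70%

∂f/∂d_o = (d_i/(d_o+d_i))² = 0.144;  ∂f/∂d_i = (d_o/(d_o+d_i))² = 0.385
δf = √((∂f/∂d_o · δd_o)² + (∂f/∂d_i · δd_i)²) = √(0.0529 + 0.481) = 0.731 cm
f = 27.1 cm, so δf/f = 0.731/27.1 = 0.0270.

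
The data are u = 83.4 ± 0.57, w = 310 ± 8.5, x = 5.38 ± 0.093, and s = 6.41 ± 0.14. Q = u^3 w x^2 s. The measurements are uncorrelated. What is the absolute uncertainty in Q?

1.78e+09

Each factor contributes (exponent × relative error)² to (δQ/Q)²:
  (3·δu/u)² = (3×0.00683)² = 0.000420;  (1·δw/w)² = (1×0.0274)² = 0.000752;  (2·δx/x)² = (2×0.0173)² = 0.00120;  (1·δs/s)² = (1×0.0218)² = 0.000477
δQ/Q = √(0.00284) = 0.0533
Q = 3.34e+10, so δQ = 0.0533 × 3.34e+10 = 1.78e+09.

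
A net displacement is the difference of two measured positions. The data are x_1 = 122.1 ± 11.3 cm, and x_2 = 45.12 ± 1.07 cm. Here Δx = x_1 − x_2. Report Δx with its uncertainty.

76.98 ± 11.4 cm

Absolute uncertainties add in quadrature for a linear combination:
  (δx_1)² = 128;  (δx_2)² = 1.14
δΔx = √(129) = 11.4 cm
Δx = 76.98 cm.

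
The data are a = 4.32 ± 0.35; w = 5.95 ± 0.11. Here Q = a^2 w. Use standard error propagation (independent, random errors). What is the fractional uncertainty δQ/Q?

0.163

Relative error in a monomial: (δQ/Q)² = Σ (nᵢ · δxᵢ/xᵢ)².
  (2·δa/a)² = (2×0.0810)² = 0.0263;  (1·δw/w)² = (1×0.0185)² = 0.000342
δQ/Q = √(0.0266) = 0.163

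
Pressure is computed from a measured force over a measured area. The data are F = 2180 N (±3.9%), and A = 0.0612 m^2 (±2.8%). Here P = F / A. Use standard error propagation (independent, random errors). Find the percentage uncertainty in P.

Each factor contributes (exponent × relative error)² to (δP/P)²:
  (1·δF/F)² = (1×0.0390)² = 0.00152;  (-1·δA/A)² = (-1×0.0280)² = 0.000784
δP/P = √(0.00230) = 0.0480

4.80%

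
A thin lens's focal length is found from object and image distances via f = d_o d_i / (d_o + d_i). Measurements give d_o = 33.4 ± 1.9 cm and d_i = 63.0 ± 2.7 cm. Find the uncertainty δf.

∂f/∂d_o = (d_i/(d_o+d_i))² = 0.427;  ∂f/∂d_i = (d_o/(d_o+d_i))² = 0.120
δf = √((∂f/∂d_o · δd_o)² + (∂f/∂d_i · δd_i)²) = √(0.659 + 0.105) = 0.874 cm

0.874 cm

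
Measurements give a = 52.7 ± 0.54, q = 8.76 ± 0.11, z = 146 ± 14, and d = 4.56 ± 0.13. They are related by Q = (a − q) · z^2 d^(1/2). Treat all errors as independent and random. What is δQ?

Let u = a − q = 43.9. δu = √(δa² + δq²) = √(0.292 + 0.0121) = 0.551, so δu/u = 0.0125.
Q is then a monomial in u, z, d:
δQ/Q = √((δu/u)² + (2·δz/z)² + (½·δd/d)²) = √(0.000157 + 0.0368 + 0.000203) = 0.193
Q = 2e+06, so δQ = 0.193 × 2e+06 = 3.85e+05.

3.85e+05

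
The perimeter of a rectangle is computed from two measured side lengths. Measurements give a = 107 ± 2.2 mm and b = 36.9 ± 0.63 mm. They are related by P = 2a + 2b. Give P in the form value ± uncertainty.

Each term contributes (cᵢ δxᵢ)² to (δP)²:
  (2·δa)² = 19.4;  (2·δb)² = 1.59
δP = √(20.9) = 4.58 mm
P = 288 mm.

288 ± 4.58 mm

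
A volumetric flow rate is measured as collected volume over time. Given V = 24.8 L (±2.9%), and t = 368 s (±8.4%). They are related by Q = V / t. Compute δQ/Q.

Q is a product of powers, so relative uncertainties combine in quadrature:
  (1·δV/V)² = (1×0.0290)² = 0.000841;  (-1·δt/t)² = (-1×0.0840)² = 0.00706
δQ/Q = √(0.00790) = 0.0889

0.0889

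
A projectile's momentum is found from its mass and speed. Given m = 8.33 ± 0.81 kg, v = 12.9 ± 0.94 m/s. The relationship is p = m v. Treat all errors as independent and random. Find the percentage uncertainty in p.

p is a product of powers, so relative uncertainties combine in quadrature:
  (1·δm/m)² = (1×0.0972)² = 0.00946;  (1·δv/v)² = (1×0.0729)² = 0.00531
δp/p = √(0.0148) = 0.122

12.2%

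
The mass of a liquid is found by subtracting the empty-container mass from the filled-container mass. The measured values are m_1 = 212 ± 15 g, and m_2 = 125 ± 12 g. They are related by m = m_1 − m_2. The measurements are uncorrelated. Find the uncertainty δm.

19.2 g

Sums and differences: (δm)² = Σ (cᵢ δxᵢ)².
  (δm_1)² = 225;  (δm_2)² = 144
δm = √(369) = 19.2 g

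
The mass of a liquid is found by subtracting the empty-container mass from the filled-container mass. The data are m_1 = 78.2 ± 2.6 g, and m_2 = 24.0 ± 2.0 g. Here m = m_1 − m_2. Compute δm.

3.28 g

For a sum/difference, combine absolute errors in quadrature:
  (δm_1)² = 6.76;  (δm_2)² = 4.00
δm = √(10.8) = 3.28 g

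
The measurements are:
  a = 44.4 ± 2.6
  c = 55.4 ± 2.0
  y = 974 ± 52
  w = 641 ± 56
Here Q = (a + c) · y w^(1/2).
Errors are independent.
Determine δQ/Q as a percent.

7.64%

Let u = a + c = 99.8. δu = √(δa² + δc²) = √(6.76 + 4.00) = 3.28, so δu/u = 0.0329.
Q is then a monomial in u, y, w:
δQ/Q = √((δu/u)² + (1·δy/y)² + (½·δw/w)²) = √(0.00108 + 0.00285 + 0.00191) = 0.0764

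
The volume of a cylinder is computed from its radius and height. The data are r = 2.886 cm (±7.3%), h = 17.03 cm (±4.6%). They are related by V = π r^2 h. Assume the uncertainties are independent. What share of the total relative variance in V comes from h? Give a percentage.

9.03%

(δV/V)² = (2·δr/r)² + (1·δh/h)²
  r term: (2×0.0730)² = 0.0213
  h term: (1×0.0460)² = 0.00212
Total = 0.0234. Share from h = 0.00212/0.0234 = 0.0903.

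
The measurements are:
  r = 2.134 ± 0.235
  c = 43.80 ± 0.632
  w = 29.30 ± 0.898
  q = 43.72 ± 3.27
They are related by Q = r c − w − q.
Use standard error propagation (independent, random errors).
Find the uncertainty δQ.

Let p = r·c = 93.47. δp/p = √((1·δr/r)² + (1·δc/c)²) = √(0.0121 + 0.000208) = 0.111, so δp = 10.4.
Q = p − w − q: δQ = √(δp² + δw² + δq²) = √(108 + 0.806 + 10.7) = 10.9

10.9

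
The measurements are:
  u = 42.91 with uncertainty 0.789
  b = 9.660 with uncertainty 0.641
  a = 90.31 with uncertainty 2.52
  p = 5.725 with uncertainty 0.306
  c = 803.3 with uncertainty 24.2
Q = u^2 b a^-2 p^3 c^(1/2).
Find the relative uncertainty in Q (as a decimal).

0.187

Products/powers → add relative errors in quadrature, weighted by exponent:
  (2·δu/u)² = (2×0.0184)² = 0.00135;  (1·δb/b)² = (1×0.0664)² = 0.00440;  (-2·δa/a)² = (-2×0.0279)² = 0.00311;  (3·δp/p)² = (3×0.0534)² = 0.0257;  (½·δc/c)² = (0.5×0.0301)² = 0.000227
δQ/Q = √(0.0348) = 0.187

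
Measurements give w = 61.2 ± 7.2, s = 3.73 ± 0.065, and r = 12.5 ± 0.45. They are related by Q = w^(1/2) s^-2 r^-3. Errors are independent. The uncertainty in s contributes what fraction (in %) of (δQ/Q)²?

(δQ/Q)² = (½·δw/w)² + (-2·δs/s)² + (-3·δr/r)²
  w term: (0.5×0.118)² = 0.00346
  s term: (-2×0.0174)² = 0.00121
  r term: (-3×0.0360)² = 0.0117
Total = 0.0163. Share from s = 0.00121/0.0163 = 0.0743.

7.43%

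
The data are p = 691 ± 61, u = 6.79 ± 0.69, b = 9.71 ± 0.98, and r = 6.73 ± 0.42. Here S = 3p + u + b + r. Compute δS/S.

0.0873

Sums and differences: (δS)² = Σ (cᵢ δxᵢ)².
  (3·δp)² = 33500;  (δu)² = 0.476;  (δb)² = 0.960;  (δr)² = 0.176
δS = √(33500) = 183
S = 2100, so δS/S = 183/2100 = 0.0873.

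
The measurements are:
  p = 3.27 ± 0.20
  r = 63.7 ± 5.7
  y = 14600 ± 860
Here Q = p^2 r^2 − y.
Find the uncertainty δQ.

9440

Let w = p^2·r^2 = 43400. δw/w = √((2·δp/p)² + (2·δr/r)²) = √(0.0150 + 0.0320) = 0.217, so δw = 9410.
Q = w − y: δQ = √(δw² + δy²) = √(8.85e+07 + 7.4e+05) = 9440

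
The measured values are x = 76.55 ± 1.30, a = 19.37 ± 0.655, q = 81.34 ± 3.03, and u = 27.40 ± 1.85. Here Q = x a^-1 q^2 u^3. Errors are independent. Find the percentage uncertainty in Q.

Since Q is a product/quotient, work with relative uncertainties:
  (1·δx/x)² = (1×0.0170)² = 0.000288;  (-1·δa/a)² = (-1×0.0338)² = 0.00114;  (2·δq/q)² = (2×0.0373)² = 0.00555;  (3·δu/u)² = (3×0.0675)² = 0.0410
δQ/Q = √(0.0480) = 0.219

21.9%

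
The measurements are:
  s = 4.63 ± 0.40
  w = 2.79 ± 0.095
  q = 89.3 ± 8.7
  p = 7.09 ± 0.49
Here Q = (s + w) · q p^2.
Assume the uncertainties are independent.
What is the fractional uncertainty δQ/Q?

0.178

Let u = s + w = 7.42. δu = √(δs² + δw²) = √(0.160 + 0.00903) = 0.411, so δu/u = 0.0554.
Q is then a monomial in u, q, p:
δQ/Q = √((δu/u)² + (1·δq/q)² + (2·δp/p)²) = √(0.00307 + 0.00949 + 0.0191) = 0.178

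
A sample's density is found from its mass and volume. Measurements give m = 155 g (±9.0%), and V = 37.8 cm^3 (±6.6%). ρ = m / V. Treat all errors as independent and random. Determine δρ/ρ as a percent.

11.2%

Relative error in a monomial: (δρ/ρ)² = Σ (nᵢ · δxᵢ/xᵢ)².
  (1·δm/m)² = (1×0.0900)² = 0.00810;  (-1·δV/V)² = (-1×0.0660)² = 0.00436
δρ/ρ = √(0.0125) = 0.112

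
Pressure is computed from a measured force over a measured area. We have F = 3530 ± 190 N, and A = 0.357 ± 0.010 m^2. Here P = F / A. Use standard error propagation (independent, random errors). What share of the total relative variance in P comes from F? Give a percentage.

(δP/P)² = (1·δF/F)² + (-1·δA/A)²
  F term: (1×0.0538)² = 0.00290
  A term: (-1×0.0280)² = 0.000785
Total = 0.00368. Share from F = 0.00290/0.00368 = 0.787.

78.7%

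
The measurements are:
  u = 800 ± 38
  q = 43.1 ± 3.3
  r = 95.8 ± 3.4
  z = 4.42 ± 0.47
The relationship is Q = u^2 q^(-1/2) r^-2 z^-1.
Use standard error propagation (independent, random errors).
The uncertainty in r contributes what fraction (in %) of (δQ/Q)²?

(δQ/Q)² = (2·δu/u)² + (−½·δq/q)² + (-2·δr/r)² + (-1·δz/z)²
  u term: (2×0.0475)² = 0.00903
  q term: (-0.5×0.0766)² = 0.00147
  r term: (-2×0.0355)² = 0.00504
  z term: (-1×0.106)² = 0.0113
Total = 0.0268. Share from r = 0.00504/0.0268 = 0.188.

18.8%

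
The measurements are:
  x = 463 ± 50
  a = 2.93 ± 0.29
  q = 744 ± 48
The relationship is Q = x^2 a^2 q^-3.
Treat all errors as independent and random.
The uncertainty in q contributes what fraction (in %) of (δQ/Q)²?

30.4%

(δQ/Q)² = (2·δx/x)² + (2·δa/a)² + (-3·δq/q)²
  x term: (2×0.108)² = 0.0466
  a term: (2×0.0990)² = 0.0392
  q term: (-3×0.0645)² = 0.0375
Total = 0.123. Share from q = 0.0375/0.123 = 0.304.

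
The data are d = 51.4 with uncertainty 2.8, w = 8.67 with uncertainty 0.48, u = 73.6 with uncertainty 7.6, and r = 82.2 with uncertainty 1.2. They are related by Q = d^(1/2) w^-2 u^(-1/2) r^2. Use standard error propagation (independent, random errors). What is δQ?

9.66

Q is a product of powers, so relative uncertainties combine in quadrature:
  (½·δd/d)² = (0.5×0.0545)² = 0.000742;  (-2·δw/w)² = (-2×0.0554)² = 0.0123;  (−½·δu/u)² = (-0.5×0.103)² = 0.00267;  (2·δr/r)² = (2×0.0146)² = 0.000852
δQ/Q = √(0.0165) = 0.129
Q = 75.1, so δQ = 0.129 × 75.1 = 9.66.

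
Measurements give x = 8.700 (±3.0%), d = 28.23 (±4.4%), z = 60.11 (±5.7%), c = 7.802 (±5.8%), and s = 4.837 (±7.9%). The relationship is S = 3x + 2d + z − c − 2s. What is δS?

Sums and differences: (δS)² = Σ (cᵢ δxᵢ)².
  (3·δx)² = 0.613;  (2·δd)² = 6.17;  (δz)² = 11.7;  (δc)² = 0.205;  (2·δs)² = 0.584
δS = √(19.3) = 4.39

4.39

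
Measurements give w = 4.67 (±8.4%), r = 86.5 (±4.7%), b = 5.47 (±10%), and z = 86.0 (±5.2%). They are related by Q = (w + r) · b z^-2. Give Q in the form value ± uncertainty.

0.0674 ± 0.0102

Let u = w + r = 91.2. δu = √(δw² + δr²) = √(0.154 + 16.5) = 4.08, so δu/u = 0.0448.
Q is then a monomial in u, b, z:
δQ/Q = √((δu/u)² + (1·δb/b)² + (-2·δz/z)²) = √(0.00201 + 0.0100 + 0.0108) = 0.151
Q = 0.0674, so δQ = 0.151 × 0.0674 = 0.0102.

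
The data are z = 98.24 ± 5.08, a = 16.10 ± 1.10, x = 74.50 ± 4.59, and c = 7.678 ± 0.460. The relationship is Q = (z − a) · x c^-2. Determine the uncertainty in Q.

Let u = z − a = 82.14. δu = √(δz² + δa²) = √(25.8 + 1.21) = 5.20, so δu/u = 0.0633.
Q is then a monomial in u, x, c:
δQ/Q = √((δu/u)² + (1·δx/x)² + (-2·δc/c)²) = √(0.00400 + 0.00380 + 0.0144) = 0.149
Q = 103.8, so δQ = 0.149 × 103.8 = 15.5.

15.5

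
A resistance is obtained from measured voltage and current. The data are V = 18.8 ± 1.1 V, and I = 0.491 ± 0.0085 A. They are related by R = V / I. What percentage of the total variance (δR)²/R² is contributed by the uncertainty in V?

(δR/R)² = (1·δV/V)² + (-1·δI/I)²
  V term: (1×0.0585)² = 0.00342
  I term: (-1×0.0173)² = 0.000300
Total = 0.00372. Share from V = 0.00342/0.00372 = 0.920.

92.0%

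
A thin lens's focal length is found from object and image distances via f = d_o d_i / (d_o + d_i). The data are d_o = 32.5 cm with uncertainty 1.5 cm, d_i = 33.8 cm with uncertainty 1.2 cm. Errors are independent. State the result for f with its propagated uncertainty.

∂f/∂d_o = (d_i/(d_o+d_i))² = 0.260;  ∂f/∂d_i = (d_o/(d_o+d_i))² = 0.240
δf = √((∂f/∂d_o · δd_o)² + (∂f/∂d_i · δd_i)²) = √(0.152 + 0.0831) = 0.485 cm
f = 16.6 cm.

16.6 ± 0.485 cm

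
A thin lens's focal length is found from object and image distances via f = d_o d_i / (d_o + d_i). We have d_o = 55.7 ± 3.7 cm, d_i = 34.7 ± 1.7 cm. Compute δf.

∂f/∂d_o = (d_i/(d_o+d_i))² = 0.147;  ∂f/∂d_i = (d_o/(d_o+d_i))² = 0.380
δf = √((∂f/∂d_o · δd_o)² + (∂f/∂d_i · δd_i)²) = √(0.297 + 0.417) = 0.845 cm

0.845 cm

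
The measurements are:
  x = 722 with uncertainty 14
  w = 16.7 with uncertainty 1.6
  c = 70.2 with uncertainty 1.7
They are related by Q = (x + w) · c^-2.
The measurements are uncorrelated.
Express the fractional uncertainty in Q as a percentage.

Let u = x + w = 739. δu = √(δx² + δw²) = √(196 + 2.56) = 14.1, so δu/u = 0.0191.
Q is then a monomial in u, c:
δQ/Q = √((δu/u)² + (-2·δc/c)²) = √(0.000364 + 0.00235) = 0.0521

5.21%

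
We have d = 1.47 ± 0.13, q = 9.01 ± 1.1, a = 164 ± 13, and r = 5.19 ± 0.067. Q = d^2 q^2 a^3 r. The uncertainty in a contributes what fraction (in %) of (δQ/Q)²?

38.3%

(δQ/Q)² = (2·δd/d)² + (2·δq/q)² + (3·δa/a)² + (1·δr/r)²
  d term: (2×0.0884)² = 0.0313
  q term: (2×0.122)² = 0.0596
  a term: (3×0.0793)² = 0.0566
  r term: (1×0.0129)² = 0.000167
Total = 0.148. Share from a = 0.0566/0.148 = 0.383.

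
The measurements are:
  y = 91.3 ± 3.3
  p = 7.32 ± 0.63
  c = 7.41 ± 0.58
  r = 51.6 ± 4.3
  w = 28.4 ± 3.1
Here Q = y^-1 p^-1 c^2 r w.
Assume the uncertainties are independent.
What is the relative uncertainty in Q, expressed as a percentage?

Each factor contributes (exponent × relative error)² to (δQ/Q)²:
  (-1·δy/y)² = (-1×0.0361)² = 0.00131;  (-1·δp/p)² = (-1×0.0861)² = 0.00741;  (2·δc/c)² = (2×0.0783)² = 0.0245;  (1·δr/r)² = (1×0.0833)² = 0.00694;  (1·δw/w)² = (1×0.109)² = 0.0119
δQ/Q = √(0.0521) = 0.228

22.8%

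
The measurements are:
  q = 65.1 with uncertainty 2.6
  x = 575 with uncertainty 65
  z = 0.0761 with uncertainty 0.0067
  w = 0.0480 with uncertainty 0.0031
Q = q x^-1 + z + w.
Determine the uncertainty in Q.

Let p = q·x^-1 = 0.113. δp/p = √((1·δq/q)² + (-1·δx/x)²) = √(0.00160 + 0.0128) = 0.120, so δp = 0.0136.
Q = p + z + w: δQ = √(δp² + δz² + δw²) = √(0.000184 + 4.49e-05 + 9.61e-06) = 0.0155

0.0155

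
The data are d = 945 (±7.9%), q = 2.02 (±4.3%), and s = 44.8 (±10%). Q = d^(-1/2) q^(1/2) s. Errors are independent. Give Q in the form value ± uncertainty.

For a monomial Q ∝ d^(-1/2), q^(1/2), s, fractional errors add in quadrature:
  (−½·δd/d)² = (-0.5×0.0790)² = 0.00156;  (½·δq/q)² = (0.5×0.0430)² = 0.000462;  (1·δs/s)² = (1×0.100)² = 0.0100
δQ/Q = √(0.0120) = 0.110
Q = 2.07, so δQ = 0.110 × 2.07 = 0.227.

2.07 ± 0.227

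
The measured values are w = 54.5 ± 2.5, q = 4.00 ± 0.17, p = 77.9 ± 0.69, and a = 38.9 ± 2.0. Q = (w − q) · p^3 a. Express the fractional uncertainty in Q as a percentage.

Let u = w − q = 50.5. δu = √(δw² + δq²) = √(6.25 + 0.0289) = 2.51, so δu/u = 0.0496.
Q is then a monomial in u, p, a:
δQ/Q = √((δu/u)² + (3·δp/p)² + (1·δa/a)²) = √(0.00246 + 0.000706 + 0.00264) = 0.0762

7.62%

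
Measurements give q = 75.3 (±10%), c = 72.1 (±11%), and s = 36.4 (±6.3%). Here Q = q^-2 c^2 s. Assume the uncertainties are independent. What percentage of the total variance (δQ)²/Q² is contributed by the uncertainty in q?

43.3%

(δQ/Q)² = (-2·δq/q)² + (2·δc/c)² + (1·δs/s)²
  q term: (-2×0.100)² = 0.0400
  c term: (2×0.110)² = 0.0484
  s term: (1×0.0630)² = 0.00397
Total = 0.0924. Share from q = 0.0400/0.0924 = 0.433.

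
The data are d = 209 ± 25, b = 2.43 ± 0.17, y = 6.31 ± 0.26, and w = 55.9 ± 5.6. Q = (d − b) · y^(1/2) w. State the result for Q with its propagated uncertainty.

Let u = d − b = 207. δu = √(δd² + δb²) = √(625 + 0.0289) = 25.0, so δu/u = 0.121.
Q is then a monomial in u, y, w:
δQ/Q = √((δu/u)² + (½·δy/y)² + (1·δw/w)²) = √(0.0146 + 0.000424 + 0.0100) = 0.158
Q = 29000, so δQ = 0.158 × 29000 = 4600.

29000 ± 4600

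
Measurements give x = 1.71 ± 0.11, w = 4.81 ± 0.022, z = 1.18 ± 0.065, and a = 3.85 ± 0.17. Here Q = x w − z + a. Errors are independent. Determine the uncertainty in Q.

0.561

Let p = x·w = 8.23. δp/p = √((1·δx/x)² + (1·δw/w)²) = √(0.00414 + 2.09e-05) = 0.0645, so δp = 0.530.
Q = p − z + a: δQ = √(δp² + δz² + δa²) = √(0.281 + 0.00423 + 0.0289) = 0.561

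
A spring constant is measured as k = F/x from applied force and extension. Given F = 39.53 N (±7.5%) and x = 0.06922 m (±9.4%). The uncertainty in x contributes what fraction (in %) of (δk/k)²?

61.1%

(δk/k)² = (1·δF/F)² + (-1·δx/x)²
  F term: (1×0.0750)² = 0.00562
  x term: (-1×0.0940)² = 0.00884
Total = 0.0145. Share from x = 0.00884/0.0145 = 0.611.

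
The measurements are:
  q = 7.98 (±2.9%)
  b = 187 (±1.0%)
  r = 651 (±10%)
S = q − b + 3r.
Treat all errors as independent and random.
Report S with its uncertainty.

1770 ± 195

Each term contributes (cᵢ δxᵢ)² to (δS)²:
  (δq)² = 0.0536;  (δb)² = 3.50;  (3·δr)² = 38100
δS = √(38100) = 195
S = 1770.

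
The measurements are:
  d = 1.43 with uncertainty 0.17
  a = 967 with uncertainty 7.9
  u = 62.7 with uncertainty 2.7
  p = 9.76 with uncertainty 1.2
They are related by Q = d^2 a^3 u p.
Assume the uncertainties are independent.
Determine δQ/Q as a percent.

Since Q is a product/quotient, work with relative uncertainties:
  (2·δd/d)² = (2×0.119)² = 0.0565;  (3·δa/a)² = (3×0.00817)² = 0.000601;  (1·δu/u)² = (1×0.0431)² = 0.00185;  (1·δp/p)² = (1×0.123)² = 0.0151
δQ/Q = √(0.0741) = 0.272

27.2%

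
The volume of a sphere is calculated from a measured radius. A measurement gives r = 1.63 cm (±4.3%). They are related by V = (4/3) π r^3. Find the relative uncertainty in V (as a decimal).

Relative error in a monomial: (δV/V)² = Σ (nᵢ · δxᵢ/xᵢ)².
  (3·δr/r)² = (3×0.0430)² = 0.0166
δV/V = √(0.0166) = 0.129

0.129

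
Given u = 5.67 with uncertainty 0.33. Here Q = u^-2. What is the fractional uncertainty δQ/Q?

Q ∝ u^-2, so δQ/Q = |-2| · δu/u = 2 × 0.0582 = 0.116.

0.116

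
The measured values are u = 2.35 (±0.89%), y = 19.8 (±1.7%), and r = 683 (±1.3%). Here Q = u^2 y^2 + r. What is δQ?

83.6

Let p = u^2·y^2 = 2170. δp/p = √((2·δu/u)² + (2·δy/y)²) = √(0.000317 + 0.00116) = 0.0384, so δp = 83.1.
Q = p + r: δQ = √(δp² + δr²) = √(6900 + 78.8) = 83.6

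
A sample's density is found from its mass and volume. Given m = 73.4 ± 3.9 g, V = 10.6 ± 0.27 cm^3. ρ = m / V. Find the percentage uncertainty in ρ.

5.89%

ρ is a product of powers, so relative uncertainties combine in quadrature:
  (1·δm/m)² = (1×0.0531)² = 0.00282;  (-1·δV/V)² = (-1×0.0255)² = 0.000649
δρ/ρ = √(0.00347) = 0.0589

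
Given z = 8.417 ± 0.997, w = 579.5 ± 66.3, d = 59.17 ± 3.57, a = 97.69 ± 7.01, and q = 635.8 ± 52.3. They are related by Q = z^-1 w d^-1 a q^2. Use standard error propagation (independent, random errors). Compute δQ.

Q is a product of powers, so relative uncertainties combine in quadrature:
  (-1·δz/z)² = (-1×0.118)² = 0.0140;  (1·δw/w)² = (1×0.114)² = 0.0131;  (-1·δd/d)² = (-1×0.0603)² = 0.00364;  (1·δa/a)² = (1×0.0718)² = 0.00515;  (2·δq/q)² = (2×0.0823)² = 0.0271
δQ/Q = √(0.0630) = 0.251
Q = 4.595e+07, so δQ = 0.251 × 4.595e+07 = 1.15e+07.

1.15e+07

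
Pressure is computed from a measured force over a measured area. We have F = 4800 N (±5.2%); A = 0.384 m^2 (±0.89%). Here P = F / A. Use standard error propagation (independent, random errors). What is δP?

659 Pa

Relative error in a monomial: (δP/P)² = Σ (nᵢ · δxᵢ/xᵢ)².
  (1·δF/F)² = (1×0.0520)² = 0.00270;  (-1·δA/A)² = (-1×0.00890)² = 7.92e-05
δP/P = √(0.00278) = 0.0528
P = 12500 Pa, so δP = 0.0528 × 12500 = 659 Pa.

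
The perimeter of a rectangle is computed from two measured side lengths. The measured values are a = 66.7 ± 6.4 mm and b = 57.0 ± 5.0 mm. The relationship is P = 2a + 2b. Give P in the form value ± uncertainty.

247 ± 16.2 mm

For a sum/difference, combine absolute errors in quadrature:
  (2·δa)² = 164;  (2·δb)² = 100
δP = √(264) = 16.2 mm
P = 247 mm.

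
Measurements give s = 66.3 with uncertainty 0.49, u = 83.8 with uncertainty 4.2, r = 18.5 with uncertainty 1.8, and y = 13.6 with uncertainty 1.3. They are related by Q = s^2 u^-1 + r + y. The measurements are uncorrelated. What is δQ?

Let p = s^2·u^-1 = 52.5. δp/p = √((2·δs/s)² + (-1·δu/u)²) = √(0.000218 + 0.00251) = 0.0523, so δp = 2.74.
Q = p + r + y: δQ = √(δp² + δr² + δy²) = √(7.51 + 3.24 + 1.69) = 3.53

3.53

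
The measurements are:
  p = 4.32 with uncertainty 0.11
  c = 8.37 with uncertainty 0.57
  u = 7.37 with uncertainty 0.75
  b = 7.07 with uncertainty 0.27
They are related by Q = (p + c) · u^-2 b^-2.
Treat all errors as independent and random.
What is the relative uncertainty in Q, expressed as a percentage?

Let w = p + c = 12.7. δw = √(δp² + δc²) = √(0.0121 + 0.325) = 0.581, so δw/w = 0.0457.
Q is then a monomial in w, u, b:
δQ/Q = √((δw/w)² + (-2·δu/u)² + (-2·δb/b)²) = √(0.00209 + 0.0414 + 0.00583) = 0.222

22.2%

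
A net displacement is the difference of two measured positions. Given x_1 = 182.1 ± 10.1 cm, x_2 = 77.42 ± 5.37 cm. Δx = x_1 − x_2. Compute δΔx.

Absolute uncertainties add in quadrature for a linear combination:
  (δx_1)² = 102;  (δx_2)² = 28.8
δΔx = √(131) = 11.4 cm

11.4 cm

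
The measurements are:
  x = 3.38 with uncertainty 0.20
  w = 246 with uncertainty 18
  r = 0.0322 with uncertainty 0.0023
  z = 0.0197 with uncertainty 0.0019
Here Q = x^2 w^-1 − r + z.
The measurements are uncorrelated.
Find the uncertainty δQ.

Let p = x^2·w^-1 = 0.0464. δp/p = √((2·δx/x)² + (-1·δw/w)²) = √(0.0140 + 0.00535) = 0.139, so δp = 0.00646.
Q = p − r + z: δQ = √(δp² + δr² + δz²) = √(4.18e-05 + 5.29e-06 + 3.61e-06) = 0.00712

0.00712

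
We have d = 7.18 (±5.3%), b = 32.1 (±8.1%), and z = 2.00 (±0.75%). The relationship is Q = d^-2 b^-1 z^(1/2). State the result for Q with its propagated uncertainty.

0.000855 ± 0.000114

For a monomial Q ∝ d^-2, b^-1, z^(1/2), fractional errors add in quadrature:
  (-2·δd/d)² = (-2×0.0530)² = 0.0112;  (-1·δb/b)² = (-1×0.0810)² = 0.00656;  (½·δz/z)² = (0.5×0.00750)² = 1.41e-05
δQ/Q = √(0.0178) = 0.133
Q = 0.000855, so δQ = 0.133 × 0.000855 = 0.000114.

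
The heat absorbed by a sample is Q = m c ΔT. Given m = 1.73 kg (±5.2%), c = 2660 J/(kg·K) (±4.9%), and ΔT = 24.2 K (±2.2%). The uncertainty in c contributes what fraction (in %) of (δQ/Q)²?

(δQ/Q)² = (1·δm/m)² + (1·δc/c)² + (1·δΔT/ΔT)²
  m term: (1×0.0520)² = 0.00270
  c term: (1×0.0490)² = 0.00240
  ΔT term: (1×0.0220)² = 0.000484
Total = 0.00559. Share from c = 0.00240/0.00559 = 0.430.

43.0%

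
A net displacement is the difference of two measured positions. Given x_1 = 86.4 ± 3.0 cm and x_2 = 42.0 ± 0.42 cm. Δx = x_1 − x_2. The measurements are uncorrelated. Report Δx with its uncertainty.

44.4 ± 3.03 cm

Absolute uncertainties add in quadrature for a linear combination:
  (δx_1)² = 9.00;  (δx_2)² = 0.176
δΔx = √(9.18) = 3.03 cm
Δx = 44.4 cm.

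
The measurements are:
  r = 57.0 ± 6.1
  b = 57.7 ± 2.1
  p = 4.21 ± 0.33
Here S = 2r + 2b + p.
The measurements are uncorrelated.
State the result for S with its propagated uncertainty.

Absolute uncertainties add in quadrature for a linear combination:
  (2·δr)² = 149;  (2·δb)² = 17.6;  (δp)² = 0.109
δS = √(167) = 12.9
S = 234.

234 ± 12.9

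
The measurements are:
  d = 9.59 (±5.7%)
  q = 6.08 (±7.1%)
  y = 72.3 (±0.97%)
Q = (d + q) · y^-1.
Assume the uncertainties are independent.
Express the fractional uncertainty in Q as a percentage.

Let u = d + q = 15.7. δu = √(δd² + δq²) = √(0.299 + 0.186) = 0.697, so δu/u = 0.0444.
Q is then a monomial in u, y:
δQ/Q = √((δu/u)² + (-1·δy/y)²) = √(0.00198 + 9.41e-05) = 0.0455

4.55%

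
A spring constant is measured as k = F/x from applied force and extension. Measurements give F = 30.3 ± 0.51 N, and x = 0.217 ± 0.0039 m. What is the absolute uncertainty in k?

k is a product of powers, so relative uncertainties combine in quadrature:
  (1·δF/F)² = (1×0.0168)² = 0.000283;  (-1·δx/x)² = (-1×0.0180)² = 0.000323
δk/k = √(0.000606) = 0.0246
k = 140 N/m, so δk = 0.0246 × 140 = 3.44 N/m.

3.44 N/m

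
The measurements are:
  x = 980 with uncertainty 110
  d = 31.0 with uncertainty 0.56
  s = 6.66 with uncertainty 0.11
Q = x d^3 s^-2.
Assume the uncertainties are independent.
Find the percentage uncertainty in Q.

12.9%

Q is a product of powers, so relative uncertainties combine in quadrature:
  (1·δx/x)² = (1×0.112)² = 0.0126;  (3·δd/d)² = (3×0.0181)² = 0.00294;  (-2·δs/s)² = (-2×0.0165)² = 0.00109
δQ/Q = √(0.0166) = 0.129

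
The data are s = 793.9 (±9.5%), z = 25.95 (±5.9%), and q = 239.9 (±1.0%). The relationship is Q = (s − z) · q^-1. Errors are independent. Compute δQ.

Let u = s − z = 767.9. δu = √(δs² + δz²) = √(5690 + 2.34) = 75.4, so δu/u = 0.0982.
Q is then a monomial in u, q:
δQ/Q = √((δu/u)² + (-1·δq/q)²) = √(0.00965 + 0.000100) = 0.0987
Q = 3.201, so δQ = 0.0987 × 3.201 = 0.316.

0.316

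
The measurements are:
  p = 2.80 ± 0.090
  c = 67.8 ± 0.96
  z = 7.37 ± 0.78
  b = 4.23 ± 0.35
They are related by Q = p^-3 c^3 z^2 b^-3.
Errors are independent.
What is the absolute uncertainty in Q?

Q is a product of powers, so relative uncertainties combine in quadrature:
  (-3·δp/p)² = (-3×0.0321)² = 0.00930;  (3·δc/c)² = (3×0.0142)² = 0.00180;  (2·δz/z)² = (2×0.106)² = 0.0448;  (-3·δb/b)² = (-3×0.0827)² = 0.0616
δQ/Q = √(0.118) = 0.343
Q = 10200, so δQ = 0.343 × 10200 = 3490.

3490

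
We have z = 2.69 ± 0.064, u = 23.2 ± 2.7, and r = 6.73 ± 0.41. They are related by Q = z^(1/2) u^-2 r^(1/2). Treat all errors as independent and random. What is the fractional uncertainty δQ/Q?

Each factor contributes (exponent × relative error)² to (δQ/Q)²:
  (½·δz/z)² = (0.5×0.0238)² = 0.000142;  (-2·δu/u)² = (-2×0.116)² = 0.0542;  (½·δr/r)² = (0.5×0.0609)² = 0.000928
δQ/Q = √(0.0552) = 0.235

0.235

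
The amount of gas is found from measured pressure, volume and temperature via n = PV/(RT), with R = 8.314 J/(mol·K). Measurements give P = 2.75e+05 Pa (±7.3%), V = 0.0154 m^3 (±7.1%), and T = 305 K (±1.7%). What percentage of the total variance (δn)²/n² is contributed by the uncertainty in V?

(δn/n)² = (1·δP/P)² + (1·δV/V)² + (-1·δT/T)²
  P term: (1×0.0730)² = 0.00533
  V term: (1×0.0710)² = 0.00504
  T term: (-1×0.0170)² = 0.000289
Total = 0.0107. Share from V = 0.00504/0.0107 = 0.473.

47.3%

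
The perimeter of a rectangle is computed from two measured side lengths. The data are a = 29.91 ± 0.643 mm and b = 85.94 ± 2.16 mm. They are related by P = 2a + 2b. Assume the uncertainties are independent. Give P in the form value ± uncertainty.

231.7 ± 4.51 mm

P is a linear combination, so absolute uncertainties add in quadrature:
  (2·δa)² = 1.65;  (2·δb)² = 18.7
δP = √(20.3) = 4.51 mm
P = 231.7 mm.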